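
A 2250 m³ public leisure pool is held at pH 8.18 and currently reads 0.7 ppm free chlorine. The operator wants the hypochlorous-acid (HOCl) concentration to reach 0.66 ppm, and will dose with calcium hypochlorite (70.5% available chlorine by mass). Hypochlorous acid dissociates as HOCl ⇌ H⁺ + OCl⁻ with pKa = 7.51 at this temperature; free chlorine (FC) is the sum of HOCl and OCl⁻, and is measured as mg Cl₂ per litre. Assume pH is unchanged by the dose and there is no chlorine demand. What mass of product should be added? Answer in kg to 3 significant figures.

Volume: 2250 m³ = 2,250,000 L.
[OCl⁻]/[HOCl] = 10^(pH − pKa) = 10^(8.18 − 7.51) = 4.677; fraction as HOCl = 1/(1 + 4.677) = 0.1761.
Free chlorine required for 0.66 ppm HOCl: 0.66 / 0.1761 = 3.747 ppm.
FC to add: 3.747 − 0.7 = 3.047 mg/L as Cl₂.
Cl₂ equivalent: 3.047 mg/L × 2,250,000 L = 6856 g.
Product at 70.5% available Cl: 6856 / 0.705 = 9725 g.

9.72 kg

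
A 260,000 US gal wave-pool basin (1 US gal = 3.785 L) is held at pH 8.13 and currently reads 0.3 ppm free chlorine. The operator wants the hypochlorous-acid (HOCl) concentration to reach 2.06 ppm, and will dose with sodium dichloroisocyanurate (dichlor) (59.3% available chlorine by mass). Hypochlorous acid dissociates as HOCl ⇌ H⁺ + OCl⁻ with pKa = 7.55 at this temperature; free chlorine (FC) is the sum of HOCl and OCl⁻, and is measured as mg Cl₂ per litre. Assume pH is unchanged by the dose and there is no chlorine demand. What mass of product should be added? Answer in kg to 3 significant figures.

15.9 kg

Volume: 260,000 US gal × 3.785 L/gal = 984,100 L.
[OCl⁻]/[HOCl] = 10^(pH − pKa) = 10^(8.13 − 7.55) = 3.802; fraction as HOCl = 1/(1 + 3.802) = 0.2083.
Free chlorine required for 2.06 ppm HOCl: 2.06 / 0.2083 = 9.892 ppm.
FC to add: 9.892 − 0.3 = 9.592 mg/L as Cl₂.
Cl₂ equivalent: 9.592 mg/L × 984,100 L = 9439 g.
Product at 59.3% available Cl: 9439 / 0.593 = 15,920 g.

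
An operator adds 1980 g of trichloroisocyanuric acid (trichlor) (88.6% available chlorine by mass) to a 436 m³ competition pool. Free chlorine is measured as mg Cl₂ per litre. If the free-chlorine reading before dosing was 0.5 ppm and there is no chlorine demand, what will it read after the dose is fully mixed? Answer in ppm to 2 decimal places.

4.52 ppm

Volume: 436 m³ = 436,000 L.
Available chlorine delivered: 1980 g × 0.886 = 1754 g as Cl₂.
Concentration rise: 1754 g / 436,000 L = 4.024 mg/L = 4.02 ppm.
Final FC: 0.5 + 4.02 = 4.52 ppm.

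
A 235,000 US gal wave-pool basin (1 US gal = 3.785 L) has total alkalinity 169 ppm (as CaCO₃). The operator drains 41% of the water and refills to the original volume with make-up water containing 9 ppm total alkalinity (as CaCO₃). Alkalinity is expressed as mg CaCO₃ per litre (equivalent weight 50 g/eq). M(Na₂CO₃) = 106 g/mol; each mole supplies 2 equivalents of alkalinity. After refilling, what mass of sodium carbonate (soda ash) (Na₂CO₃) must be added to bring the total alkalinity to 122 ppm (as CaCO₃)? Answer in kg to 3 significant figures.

17.5 kg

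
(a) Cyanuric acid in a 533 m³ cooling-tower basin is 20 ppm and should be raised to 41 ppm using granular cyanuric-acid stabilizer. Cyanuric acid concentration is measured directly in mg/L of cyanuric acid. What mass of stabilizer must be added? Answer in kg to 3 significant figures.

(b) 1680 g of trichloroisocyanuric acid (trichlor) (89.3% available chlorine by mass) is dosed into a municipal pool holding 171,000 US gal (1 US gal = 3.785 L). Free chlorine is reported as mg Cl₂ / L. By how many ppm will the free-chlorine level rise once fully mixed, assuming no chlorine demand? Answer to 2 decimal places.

(a) Volume: 533 m³ = 533,000 L.
(a) CYA to add: (41 − 20) = 21 mg/L × 533,000 L = 11,190 g cyanuric acid.

(b) Volume: 171,000 US gal × 3.785 L/gal = 647,235 L.
(b) Available chlorine delivered: 1680 g × 0.893 = 1500 g as Cl₂.
(b) Concentration rise: 1500 g / 647,235 L = 2.318 mg/L = 2.32 ppm.

(a) 11.2 kg; (b) 2.32 ppm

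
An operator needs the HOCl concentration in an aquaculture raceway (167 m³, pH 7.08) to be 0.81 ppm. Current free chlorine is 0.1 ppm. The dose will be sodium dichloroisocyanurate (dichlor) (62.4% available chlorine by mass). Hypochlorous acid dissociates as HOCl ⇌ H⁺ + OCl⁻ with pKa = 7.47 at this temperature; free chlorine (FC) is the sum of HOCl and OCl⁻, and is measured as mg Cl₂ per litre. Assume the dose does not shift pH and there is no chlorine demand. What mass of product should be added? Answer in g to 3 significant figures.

278 g

Volume: 167 m³ = 167,000 L.
[OCl⁻]/[HOCl] = 10^(pH − pKa) = 10^(7.08 − 7.47) = 0.4074; fraction as HOCl = 1/(1 + 0.4074) = 0.7105.
Free chlorine required for 0.81 ppm HOCl: 0.81 / 0.7105 = 1.14 ppm.
FC to add: 1.14 − 0.1 = 1.04 mg/L as Cl₂.
Cl₂ equivalent: 1.04 mg/L × 167,000 L = 173.7 g.
Product at 62.4% available Cl: 173.7 / 0.624 = 278.3 g.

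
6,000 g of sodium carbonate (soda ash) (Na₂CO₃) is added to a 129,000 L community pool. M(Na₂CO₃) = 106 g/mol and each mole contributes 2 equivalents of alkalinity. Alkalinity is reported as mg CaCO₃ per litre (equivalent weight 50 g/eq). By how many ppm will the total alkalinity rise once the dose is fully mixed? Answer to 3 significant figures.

43.9 ppm

Moles of Na₂CO₃: 6,000 g ÷ 106 g/mol = 56.6 mol → 113.2 eq of alkalinity.
As CaCO₃: 113.2 eq × 50 g/eq = 5660 g.
Rise: 5660 g / 129,000 L × 1000 = 43.88 mg/L.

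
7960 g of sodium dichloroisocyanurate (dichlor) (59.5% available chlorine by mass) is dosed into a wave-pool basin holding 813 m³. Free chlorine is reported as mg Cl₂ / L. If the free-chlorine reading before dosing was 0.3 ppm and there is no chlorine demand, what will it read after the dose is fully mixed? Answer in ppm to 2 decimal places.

Volume: 813 m³ = 813,000 L.
Available chlorine delivered: 7960 g × 0.595 = 4736 g as Cl₂.
Concentration rise: 4736 g / 813,000 L = 5.826 mg/L = 5.83 ppm.
Final FC: 0.3 + 5.83 = 6.13 ppm.

6.13 ppm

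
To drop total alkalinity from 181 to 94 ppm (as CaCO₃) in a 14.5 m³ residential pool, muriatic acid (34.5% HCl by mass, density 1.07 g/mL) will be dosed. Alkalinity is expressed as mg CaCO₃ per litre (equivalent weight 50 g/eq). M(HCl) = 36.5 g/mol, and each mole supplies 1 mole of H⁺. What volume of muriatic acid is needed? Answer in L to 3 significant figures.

2.49 L

Volume: 14.5 m³ = 14,500 L.
Alkalinity to neutralize: (181 − 94) = 87 mg/L as CaCO₃ × 14,500 L = 1262 g as CaCO₃.
Equivalents of H⁺ required: 1262 ÷ 50 g/eq = 25.23 eq = 25.23 mol HCl.
Mass of HCl: 25.23 × 36.5 = 920.9 g.
Mass of 34.5% solution: 920.9 / 0.345 = 2669 g.
Volume: 2669 g ÷ 1.07 g/mL = 2495 mL.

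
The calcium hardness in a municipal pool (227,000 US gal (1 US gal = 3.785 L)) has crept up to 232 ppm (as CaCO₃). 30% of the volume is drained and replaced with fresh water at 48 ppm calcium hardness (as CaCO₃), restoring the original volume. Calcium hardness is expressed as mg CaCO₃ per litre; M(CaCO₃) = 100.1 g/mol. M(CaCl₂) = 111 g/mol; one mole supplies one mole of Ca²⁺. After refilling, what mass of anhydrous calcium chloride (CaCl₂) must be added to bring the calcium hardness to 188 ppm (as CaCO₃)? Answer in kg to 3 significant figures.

10.7 kg

Volume: 227,000 US gal × 3.785 L/gal = 859,195 L.
After draining 30% and refilling: 232 × 0.70 + 48 × 0.30 = 176.8 ppm.
Deficit to target: 188 − 176.8 = 11.2 mg/L.
As CaCO₃: 11.2 mg/L × 859,195 L = 9623 g; ÷ 100.1 = 96.13 mol Ca²⁺.
Mass: 96.13 × 111 = 10,670 g.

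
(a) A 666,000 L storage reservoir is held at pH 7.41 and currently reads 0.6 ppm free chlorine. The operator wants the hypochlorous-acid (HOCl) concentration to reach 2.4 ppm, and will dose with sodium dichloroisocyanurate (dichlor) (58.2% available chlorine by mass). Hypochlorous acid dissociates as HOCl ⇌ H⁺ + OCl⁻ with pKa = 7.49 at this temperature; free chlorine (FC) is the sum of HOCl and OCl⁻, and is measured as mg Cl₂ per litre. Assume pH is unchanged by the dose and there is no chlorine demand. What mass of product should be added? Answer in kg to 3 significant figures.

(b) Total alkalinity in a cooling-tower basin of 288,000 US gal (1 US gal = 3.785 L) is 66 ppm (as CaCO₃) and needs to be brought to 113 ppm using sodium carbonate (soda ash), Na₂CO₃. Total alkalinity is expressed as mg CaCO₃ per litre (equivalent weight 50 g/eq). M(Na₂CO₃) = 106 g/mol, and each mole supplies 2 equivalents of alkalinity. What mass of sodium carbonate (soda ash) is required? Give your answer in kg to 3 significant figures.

(a) [OCl⁻]/[HOCl] = 10^(pH − pKa) = 10^(7.41 − 7.49) = 0.8318; fraction as HOCl = 1/(1 + 0.8318) = 0.5459.
(a) Free chlorine required for 2.4 ppm HOCl: 2.4 / 0.5459 = 4.396 ppm.
(a) FC to add: 4.396 − 0.6 = 3.796 mg/L as Cl₂.
(a) Cl₂ equivalent: 3.796 mg/L × 666,000 L = 2528 g.
(a) Product at 58.2% available Cl: 2528 / 0.582 = 4344 g.

(b) Volume: 288,000 US gal × 3.785 L/gal = 1,090,080 L.
(b) Alkalinity to add: (113 − 66) = 47 mg/L as CaCO₃ × 1,090,080 L = 51,230 g as CaCO₃.
(b) Equivalents: 51,230 g ÷ 50 g/eq = 1025 eq.
(b) Each mole of Na₂CO₃ supplies 2 eq, so 1025 / 2 = 512.3 mol.
(b) Mass: 512.3 mol × 106 g/mol = 54,310 g.

(a) 4.34 kg; (b) 54.3 kg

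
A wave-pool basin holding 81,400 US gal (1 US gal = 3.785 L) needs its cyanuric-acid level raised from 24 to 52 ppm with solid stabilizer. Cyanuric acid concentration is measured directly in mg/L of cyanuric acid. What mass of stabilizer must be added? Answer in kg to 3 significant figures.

Volume: 81,400 US gal × 3.785 L/gal = 308,099 L.
CYA to add: (52 − 24) = 28 mg/L × 308,099 L = 8627 g cyanuric acid.

8.63 kg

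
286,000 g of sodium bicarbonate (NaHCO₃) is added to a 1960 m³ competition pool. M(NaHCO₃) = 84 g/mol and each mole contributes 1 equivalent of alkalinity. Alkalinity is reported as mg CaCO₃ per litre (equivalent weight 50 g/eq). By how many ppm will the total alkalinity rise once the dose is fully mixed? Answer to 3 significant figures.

Volume: 1960 m³ = 1,960,000 L.
Moles of NaHCO₃: 286,000 g ÷ 84 g/mol = 3405 mol → 3405 eq of alkalinity.
As CaCO₃: 3405 eq × 50 g/eq = 170,200 g.
Rise: 170,200 g / 1,960,000 L × 1000 = 86.86 mg/L.

86.9 ppm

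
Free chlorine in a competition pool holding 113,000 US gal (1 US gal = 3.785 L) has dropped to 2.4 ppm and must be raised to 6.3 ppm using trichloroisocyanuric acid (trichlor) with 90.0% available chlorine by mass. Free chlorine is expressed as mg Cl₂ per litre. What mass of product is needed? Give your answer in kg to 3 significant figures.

Volume: 113,000 US gal × 3.785 L/gal = 427,705 L.
Chlorine deficit: 6.3 − 2.4 = 3.9 ppm = 3.9 mg/L as Cl₂.
Cl₂ equivalent needed: 3.9 mg/L × 427,705 L = 1,668,000 mg = 1668 g.
Product at 90.0% available chlorine: 1668 / 0.9 = 1853 g.

1.85 kg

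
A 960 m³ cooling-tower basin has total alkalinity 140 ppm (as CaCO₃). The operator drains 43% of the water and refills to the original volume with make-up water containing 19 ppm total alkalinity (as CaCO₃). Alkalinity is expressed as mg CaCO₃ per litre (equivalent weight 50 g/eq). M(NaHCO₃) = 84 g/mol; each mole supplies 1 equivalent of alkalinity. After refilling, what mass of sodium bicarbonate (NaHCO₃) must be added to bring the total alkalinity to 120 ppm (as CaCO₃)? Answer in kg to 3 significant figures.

51.7 kg

Volume: 960 m³ = 960,000 L.
After draining 43% and refilling: 140 × 0.57 + 19 × 0.43 = 87.97 ppm.
Deficit to target: 120 − 87.97 = 32.03 mg/L.
As CaCO₃: 32.03 mg/L × 960,000 L = 30,750 g; ÷ 50 g/eq ÷ 1 = 615 mol NaHCO₃.
Mass: 615 × 84 = 51,660 g.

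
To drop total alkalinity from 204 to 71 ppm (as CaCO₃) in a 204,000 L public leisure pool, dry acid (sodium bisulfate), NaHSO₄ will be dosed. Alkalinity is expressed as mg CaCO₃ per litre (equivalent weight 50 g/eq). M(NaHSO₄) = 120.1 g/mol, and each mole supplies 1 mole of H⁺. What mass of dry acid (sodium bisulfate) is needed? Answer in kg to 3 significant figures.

65.2 kg

Alkalinity to neutralize: (204 − 71) = 133 mg/L as CaCO₃ × 204,000 L = 27,130 g as CaCO₃.
Equivalents of H⁺ required: 27,130 ÷ 50 g/eq = 542.6 eq = 542.6 mol NaHSO₄.
Mass of NaHSO₄: 542.6 × 120.1 = 65,170 g.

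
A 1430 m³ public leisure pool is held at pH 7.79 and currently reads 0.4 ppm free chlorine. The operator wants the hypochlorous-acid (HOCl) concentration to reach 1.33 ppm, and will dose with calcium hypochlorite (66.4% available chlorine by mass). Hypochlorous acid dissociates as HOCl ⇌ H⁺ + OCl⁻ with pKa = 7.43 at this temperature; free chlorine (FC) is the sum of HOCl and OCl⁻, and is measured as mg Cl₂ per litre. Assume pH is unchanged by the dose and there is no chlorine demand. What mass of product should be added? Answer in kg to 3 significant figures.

8.56 kg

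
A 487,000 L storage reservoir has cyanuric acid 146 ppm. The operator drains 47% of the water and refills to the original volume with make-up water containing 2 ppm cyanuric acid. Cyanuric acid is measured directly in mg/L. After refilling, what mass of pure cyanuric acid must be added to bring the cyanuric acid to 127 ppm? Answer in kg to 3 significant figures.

23.7 kg

After draining 47% and refilling: 146 × 0.53 + 2 × 0.47 = 78.32 ppm.
Deficit to target: 127 − 78.32 = 48.68 mg/L.
Mass: 48.68 mg/L × 487,000 L = 23,710 g cyanuric acid.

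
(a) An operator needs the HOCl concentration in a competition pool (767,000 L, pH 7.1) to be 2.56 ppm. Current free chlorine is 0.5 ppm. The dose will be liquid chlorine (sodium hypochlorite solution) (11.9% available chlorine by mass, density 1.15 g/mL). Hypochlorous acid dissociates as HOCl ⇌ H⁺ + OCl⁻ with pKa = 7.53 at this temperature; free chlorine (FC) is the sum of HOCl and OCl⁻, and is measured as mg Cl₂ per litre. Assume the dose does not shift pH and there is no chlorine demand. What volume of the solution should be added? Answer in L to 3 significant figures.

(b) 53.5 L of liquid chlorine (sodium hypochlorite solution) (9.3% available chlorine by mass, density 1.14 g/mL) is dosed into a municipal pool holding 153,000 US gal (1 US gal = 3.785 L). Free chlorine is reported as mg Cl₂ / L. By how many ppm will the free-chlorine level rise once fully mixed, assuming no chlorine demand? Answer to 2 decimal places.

(a) 16.9 L; (b) 9.79 ppm

(a) [OCl⁻]/[HOCl] = 10^(pH − pKa) = 10^(7.1 − 7.53) = 0.3715; fraction as HOCl = 1/(1 + 0.3715) = 0.7291.
(a) Free chlorine required for 2.56 ppm HOCl: 2.56 / 0.7291 = 3.511 ppm.
(a) FC to add: 3.511 − 0.5 = 3.011 mg/L as Cl₂.
(a) Cl₂ equivalent: 3.011 mg/L × 767,000 L = 2310 g.
(a) Product at 11.9% available Cl: 2310 / 0.119 = 19,410 g.
(a) Volume: 19,410 g ÷ 1.15 g/mL = 16,880 mL.

(b) Volume: 153,000 US gal × 3.785 L/gal = 579,105 L.
(b) Mass of solution: 53.5 L × 1000 mL/L × 1.14 g/mL = 60,990 g.
(b) Available chlorine delivered: 60,990 g × 0.093 = 5672 g as Cl₂.
(b) Concentration rise: 5672 g / 579,105 L = 9.795 mg/L = 9.79 ppm.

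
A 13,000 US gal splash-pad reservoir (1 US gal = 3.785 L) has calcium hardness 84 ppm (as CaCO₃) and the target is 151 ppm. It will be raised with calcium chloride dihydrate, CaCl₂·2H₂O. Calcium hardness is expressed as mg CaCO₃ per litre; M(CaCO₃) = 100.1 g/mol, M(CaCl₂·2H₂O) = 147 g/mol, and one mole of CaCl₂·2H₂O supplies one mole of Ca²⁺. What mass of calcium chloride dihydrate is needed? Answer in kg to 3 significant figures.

4.84 kg

Volume: 13,000 US gal × 3.785 L/gal = 49,205 L.
Hardness to add: (151 − 84) = 67 mg/L as CaCO₃ × 49,205 L = 3297 g as CaCO₃.
Moles of Ca²⁺ (1 mol Ca²⁺ ≡ 1 mol CaCO₃): 3297 / 100.1 g/mol = 32.93 mol.
Mass of CaCl₂·2H₂O: 32.93 × 147 = 4841 g.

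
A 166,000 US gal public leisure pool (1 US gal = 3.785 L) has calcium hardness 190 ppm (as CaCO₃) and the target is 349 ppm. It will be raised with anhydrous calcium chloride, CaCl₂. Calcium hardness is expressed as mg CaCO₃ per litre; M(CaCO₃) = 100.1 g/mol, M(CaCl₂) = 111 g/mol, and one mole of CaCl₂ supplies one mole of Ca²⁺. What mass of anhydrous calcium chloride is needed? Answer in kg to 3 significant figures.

111 kg

Volume: 166,000 US gal × 3.785 L/gal = 628,310 L.
Hardness to add: (349 − 190) = 159 mg/L as CaCO₃ × 628,310 L = 99,900 g as CaCO₃.
Moles of Ca²⁺ (1 mol Ca²⁺ ≡ 1 mol CaCO₃): 99,900 / 100.1 g/mol = 998 mol.
Mass of CaCl₂: 998 × 111 = 110,800 g.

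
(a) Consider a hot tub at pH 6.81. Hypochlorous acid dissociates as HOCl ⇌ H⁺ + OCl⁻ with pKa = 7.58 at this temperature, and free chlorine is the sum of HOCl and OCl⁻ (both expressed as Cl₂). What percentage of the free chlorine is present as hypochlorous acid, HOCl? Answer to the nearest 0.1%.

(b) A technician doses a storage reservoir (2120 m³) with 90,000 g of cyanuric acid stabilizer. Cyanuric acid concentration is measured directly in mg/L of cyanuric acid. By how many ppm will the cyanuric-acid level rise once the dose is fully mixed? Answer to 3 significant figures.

(a) [OCl⁻]/[HOCl] = 10^(pH − pKa) = 10^(6.81 − 7.58) = 10^-0.77 = 0.1698.
(a) Fraction as HOCl = 1 / (1 + 0.1698) = 0.8548.

(b) Volume: 2120 m³ = 2,120,000 L.
(b) Rise: 90,000 g / 2,120,000 L × 1000 = 42.45 mg/L.

(a) 85.5%; (b) 42.5 ppm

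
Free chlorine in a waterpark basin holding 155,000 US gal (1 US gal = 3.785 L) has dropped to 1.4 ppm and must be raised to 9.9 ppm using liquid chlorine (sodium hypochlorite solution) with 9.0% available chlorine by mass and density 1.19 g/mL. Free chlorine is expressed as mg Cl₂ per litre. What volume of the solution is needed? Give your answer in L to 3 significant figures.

46.6 L

Volume: 155,000 US gal × 3.785 L/gal = 586,675 L.
Chlorine deficit: 9.9 − 1.4 = 8.5 ppm = 8.5 mg/L as Cl₂.
Cl₂ equivalent needed: 8.5 mg/L × 586,675 L = 4,987,000 mg = 4987 g.
Product at 9.0% available chlorine: 4987 / 0.09 = 55,410 g.
Volume at density 1.19 g/mL: 55,410 g ÷ 1.19 g/mL = 46,560 mL.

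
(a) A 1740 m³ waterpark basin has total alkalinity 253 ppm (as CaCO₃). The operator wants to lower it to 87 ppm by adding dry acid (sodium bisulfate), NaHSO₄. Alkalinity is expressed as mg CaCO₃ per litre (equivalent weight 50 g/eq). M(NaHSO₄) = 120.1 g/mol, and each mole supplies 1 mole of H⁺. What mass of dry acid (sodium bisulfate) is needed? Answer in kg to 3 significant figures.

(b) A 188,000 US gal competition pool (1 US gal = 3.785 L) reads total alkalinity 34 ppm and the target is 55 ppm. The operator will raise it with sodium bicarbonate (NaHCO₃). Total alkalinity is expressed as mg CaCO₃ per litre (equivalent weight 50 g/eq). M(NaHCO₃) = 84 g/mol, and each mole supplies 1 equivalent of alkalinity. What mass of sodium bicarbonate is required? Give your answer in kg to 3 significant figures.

(a) Volume: 1740 m³ = 1,740,000 L.
(a) Alkalinity to neutralize: (253 − 87) = 166 mg/L as CaCO₃ × 1,740,000 L = 288,800 g as CaCO₃.
(a) Equivalents of H⁺ required: 288,800 ÷ 50 g/eq = 5777 eq = 5777 mol NaHSO₄.
(a) Mass of NaHSO₄: 5777 × 120.1 = 693,800 g.

(b) Volume: 188,000 US gal × 3.785 L/gal = 711,580 L.
(b) Alkalinity to add: (55 − 34) = 21 mg/L as CaCO₃ × 711,580 L = 14,940 g as CaCO₃.
(b) Equivalents: 14,940 g ÷ 50 g/eq = 298.9 eq.
(b) NaHCO₃ supplies 1 eq per mole → 298.9 mol.
(b) Mass: 298.9 mol × 84 g/mol = 25,100 g.

(a) 694 kg; (b) 25.1 kg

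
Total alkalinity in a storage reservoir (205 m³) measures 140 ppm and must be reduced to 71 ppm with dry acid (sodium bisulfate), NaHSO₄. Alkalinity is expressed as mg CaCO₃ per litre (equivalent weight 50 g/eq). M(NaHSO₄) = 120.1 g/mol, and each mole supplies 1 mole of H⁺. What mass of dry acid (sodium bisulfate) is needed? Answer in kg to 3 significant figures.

34.0 kg

Volume: 205 m³ = 205,000 L.
Alkalinity to neutralize: (140 − 71) = 69 mg/L as CaCO₃ × 205,000 L = 14,140 g as CaCO₃.
Equivalents of H⁺ required: 14,140 ÷ 50 g/eq = 282.9 eq = 282.9 mol NaHSO₄.
Mass of NaHSO₄: 282.9 × 120.1 = 33,980 g.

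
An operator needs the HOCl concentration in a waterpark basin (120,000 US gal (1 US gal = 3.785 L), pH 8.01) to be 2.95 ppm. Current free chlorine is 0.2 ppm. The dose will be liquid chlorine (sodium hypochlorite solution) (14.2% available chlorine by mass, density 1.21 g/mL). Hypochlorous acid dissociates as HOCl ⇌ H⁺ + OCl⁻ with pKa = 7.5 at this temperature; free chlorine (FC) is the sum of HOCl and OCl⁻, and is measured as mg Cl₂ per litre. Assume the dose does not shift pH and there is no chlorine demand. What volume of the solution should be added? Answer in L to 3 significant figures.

Volume: 120,000 US gal × 3.785 L/gal = 454,200 L.
[OCl⁻]/[HOCl] = 10^(pH − pKa) = 10^(8.01 − 7.5) = 3.236; fraction as HOCl = 1/(1 + 3.236) = 0.2361.
Free chlorine required for 2.95 ppm HOCl: 2.95 / 0.2361 = 12.5 ppm.
FC to add: 12.5 − 0.2 = 12.3 mg/L as Cl₂.
Cl₂ equivalent: 12.3 mg/L × 454,200 L = 5585 g.
Product at 14.2% available Cl: 5585 / 0.142 = 39,330 g.
Volume: 39,330 g ÷ 1.21 g/mL = 32,500 mL.

32.5 L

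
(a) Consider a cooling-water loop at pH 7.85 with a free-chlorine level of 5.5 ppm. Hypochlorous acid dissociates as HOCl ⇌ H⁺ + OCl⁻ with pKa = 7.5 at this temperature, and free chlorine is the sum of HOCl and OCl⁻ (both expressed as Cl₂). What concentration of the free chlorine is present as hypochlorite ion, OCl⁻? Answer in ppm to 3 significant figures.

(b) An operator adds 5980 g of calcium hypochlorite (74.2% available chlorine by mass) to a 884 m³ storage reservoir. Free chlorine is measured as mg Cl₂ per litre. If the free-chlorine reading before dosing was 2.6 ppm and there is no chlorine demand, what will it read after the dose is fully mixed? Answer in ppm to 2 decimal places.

(a) 3.80 ppm; (b) 7.62 ppm

(a) [OCl⁻]/[HOCl] = 10^(pH − pKa) = 10^(7.85 − 7.5) = 10^0.35 = 2.239.
(a) Fraction as HOCl = 1 / (1 + 2.239) = 0.3088.
(a) OCl⁻ = (1 − 0.3088) × 5.5 ppm = 3.802 ppm.

(b) Volume: 884 m³ = 884,000 L.
(b) Available chlorine delivered: 5980 g × 0.742 = 4437 g as Cl₂.
(b) Concentration rise: 4437 g / 884,000 L = 5.019 mg/L = 5.02 ppm.
(b) Final FC: 2.6 + 5.02 = 7.62 ppm.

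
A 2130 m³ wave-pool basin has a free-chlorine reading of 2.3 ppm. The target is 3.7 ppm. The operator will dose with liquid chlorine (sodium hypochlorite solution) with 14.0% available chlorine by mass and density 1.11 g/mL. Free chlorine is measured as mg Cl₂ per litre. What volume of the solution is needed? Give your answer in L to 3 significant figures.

Volume: 2130 m³ = 2,130,000 L.
Chlorine deficit: 3.7 − 2.3 = 1.4 ppm = 1.4 mg/L as Cl₂.
Cl₂ equivalent needed: 1.4 mg/L × 2,130,000 L = 2,982,000 mg = 2982 g.
Product at 14.0% available chlorine: 2982 / 0.14 = 21,300 g.
Volume at density 1.11 g/mL: 21,300 g ÷ 1.11 g/mL = 19,190 mL.

19.2 L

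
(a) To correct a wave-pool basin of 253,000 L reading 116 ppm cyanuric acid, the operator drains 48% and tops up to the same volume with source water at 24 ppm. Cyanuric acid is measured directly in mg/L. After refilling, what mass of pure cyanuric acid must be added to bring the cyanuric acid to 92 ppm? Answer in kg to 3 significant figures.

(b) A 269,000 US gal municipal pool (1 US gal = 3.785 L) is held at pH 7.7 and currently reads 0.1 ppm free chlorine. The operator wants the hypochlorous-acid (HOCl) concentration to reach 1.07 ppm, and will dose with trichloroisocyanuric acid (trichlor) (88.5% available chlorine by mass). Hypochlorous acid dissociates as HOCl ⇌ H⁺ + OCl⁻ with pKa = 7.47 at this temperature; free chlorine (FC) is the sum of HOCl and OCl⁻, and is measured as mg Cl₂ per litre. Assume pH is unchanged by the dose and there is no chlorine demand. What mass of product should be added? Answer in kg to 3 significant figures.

(a) After draining 48% and refilling: 116 × 0.52 + 24 × 0.48 = 71.84 ppm.
(a) Deficit to target: 92 − 71.84 = 20.16 mg/L.
(a) Mass: 20.16 mg/L × 253,000 L = 5100 g cyanuric acid.

(b) Volume: 269,000 US gal × 3.785 L/gal = 1,018,165 L.
(b) [OCl⁻]/[HOCl] = 10^(pH − pKa) = 10^(7.7 − 7.47) = 1.698; fraction as HOCl = 1/(1 + 1.698) = 0.3706.
(b) Free chlorine required for 1.07 ppm HOCl: 1.07 / 0.3706 = 2.887 ppm.
(b) FC to add: 2.887 − 0.1 = 2.787 mg/L as Cl₂.
(b) Cl₂ equivalent: 2.787 mg/L × 1,018,165 L = 2838 g.
(b) Product at 88.5% available Cl: 2838 / 0.885 = 3206 g.

(a) 5.10 kg; (b) 3.21 kg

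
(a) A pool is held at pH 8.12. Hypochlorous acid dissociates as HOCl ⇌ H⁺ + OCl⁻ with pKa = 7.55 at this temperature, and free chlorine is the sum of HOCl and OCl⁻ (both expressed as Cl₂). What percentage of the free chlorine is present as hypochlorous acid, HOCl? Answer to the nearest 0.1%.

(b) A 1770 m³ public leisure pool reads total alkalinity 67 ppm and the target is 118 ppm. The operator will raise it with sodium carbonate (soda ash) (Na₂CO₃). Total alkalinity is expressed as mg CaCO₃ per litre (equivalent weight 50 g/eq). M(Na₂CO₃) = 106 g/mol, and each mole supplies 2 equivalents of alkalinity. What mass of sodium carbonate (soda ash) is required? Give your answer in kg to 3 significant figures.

(a) [OCl⁻]/[HOCl] = 10^(pH − pKa) = 10^(8.12 − 7.55) = 10^0.57 = 3.715.
(a) Fraction as HOCl = 1 / (1 + 3.715) = 0.2121.

(b) Volume: 1770 m³ = 1,770,000 L.
(b) Alkalinity to add: (118 − 67) = 51 mg/L as CaCO₃ × 1,770,000 L = 90,270 g as CaCO₃.
(b) Equivalents: 90,270 g ÷ 50 g/eq = 1805 eq.
(b) Each mole of Na₂CO₃ supplies 2 eq, so 1805 / 2 = 902.7 mol.
(b) Mass: 902.7 mol × 106 g/mol = 95,690 g.

(a) 21.2%; (b) 95.7 kg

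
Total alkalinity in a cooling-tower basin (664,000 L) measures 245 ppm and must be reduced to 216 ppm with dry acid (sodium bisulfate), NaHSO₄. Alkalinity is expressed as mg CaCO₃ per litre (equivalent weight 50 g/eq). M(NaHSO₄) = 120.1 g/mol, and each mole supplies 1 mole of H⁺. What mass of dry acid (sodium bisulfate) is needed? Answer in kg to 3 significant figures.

Alkalinity to neutralize: (245 − 216) = 29 mg/L as CaCO₃ × 664,000 L = 19,260 g as CaCO₃.
Equivalents of H⁺ required: 19,260 ÷ 50 g/eq = 385.1 eq = 385.1 mol NaHSO₄.
Mass of NaHSO₄: 385.1 × 120.1 = 46,250 g.

46.3 kg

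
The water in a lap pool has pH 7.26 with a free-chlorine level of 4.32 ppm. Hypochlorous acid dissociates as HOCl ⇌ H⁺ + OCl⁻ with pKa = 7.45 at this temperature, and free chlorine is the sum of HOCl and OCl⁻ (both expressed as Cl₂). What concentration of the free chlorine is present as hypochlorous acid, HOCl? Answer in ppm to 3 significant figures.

[OCl⁻]/[HOCl] = 10^(pH − pKa) = 10^(7.26 − 7.45) = 10^-0.19 = 0.6457.
Fraction as HOCl = 1 / (1 + 0.6457) = 0.6077.
HOCl = 0.6077 × 4.32 ppm = 2.625 ppm.

2.63 ppm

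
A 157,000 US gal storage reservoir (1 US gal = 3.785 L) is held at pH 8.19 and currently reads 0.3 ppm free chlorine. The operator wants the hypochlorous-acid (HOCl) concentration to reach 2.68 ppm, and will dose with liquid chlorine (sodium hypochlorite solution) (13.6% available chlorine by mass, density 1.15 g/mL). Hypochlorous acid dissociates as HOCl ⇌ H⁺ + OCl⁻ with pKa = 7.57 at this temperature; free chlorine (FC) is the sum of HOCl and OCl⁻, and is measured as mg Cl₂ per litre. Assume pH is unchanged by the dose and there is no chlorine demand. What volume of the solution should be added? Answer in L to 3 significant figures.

Volume: 157,000 US gal × 3.785 L/gal = 594,245 L.
[OCl⁻]/[HOCl] = 10^(pH − pKa) = 10^(8.19 − 7.57) = 4.169; fraction as HOCl = 1/(1 + 4.169) = 0.1935.
Free chlorine required for 2.68 ppm HOCl: 2.68 / 0.1935 = 13.85 ppm.
FC to add: 13.85 − 0.3 = 13.55 mg/L as Cl₂.
Cl₂ equivalent: 13.55 mg/L × 594,245 L = 8053 g.
Product at 13.6% available Cl: 8053 / 0.136 = 59,220 g.
Volume: 59,220 g ÷ 1.15 g/mL = 51,490 mL.

51.5 L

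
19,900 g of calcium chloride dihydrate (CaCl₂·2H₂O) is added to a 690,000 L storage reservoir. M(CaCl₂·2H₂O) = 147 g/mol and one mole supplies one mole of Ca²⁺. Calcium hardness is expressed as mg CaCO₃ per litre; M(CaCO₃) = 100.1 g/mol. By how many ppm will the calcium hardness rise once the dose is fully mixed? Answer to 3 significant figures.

Moles of Ca²⁺: 19,900 g ÷ 147 g/mol = 135.4 mol.
As CaCO₃: 135.4 mol × 100.1 g/mol = 13,550 g.
Rise: 13,550 g / 690,000 L × 1000 = 19.64 mg/L.

19.6 ppm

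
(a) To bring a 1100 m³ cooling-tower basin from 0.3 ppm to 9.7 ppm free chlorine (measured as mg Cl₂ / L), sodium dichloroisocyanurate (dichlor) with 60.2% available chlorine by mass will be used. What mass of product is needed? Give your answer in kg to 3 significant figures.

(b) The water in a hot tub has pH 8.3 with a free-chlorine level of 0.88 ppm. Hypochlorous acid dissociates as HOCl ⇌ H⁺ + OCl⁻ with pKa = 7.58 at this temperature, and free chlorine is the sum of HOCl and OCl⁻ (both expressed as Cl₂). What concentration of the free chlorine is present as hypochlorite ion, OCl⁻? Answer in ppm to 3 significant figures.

(a) Volume: 1100 m³ = 1,100,000 L.
(a) Chlorine deficit: 9.7 − 0.3 = 9.4 ppm = 9.4 mg/L as Cl₂.
(a) Cl₂ equivalent needed: 9.4 mg/L × 1,100,000 L = 10,340,000 mg = 10,340 g.
(a) Product at 60.2% available chlorine: 10,340 / 0.602 = 17,180 g.

(b) [OCl⁻]/[HOCl] = 10^(pH − pKa) = 10^(8.3 − 7.58) = 10^0.72 = 5.248.
(b) Fraction as HOCl = 1 / (1 + 5.248) = 0.16.
(b) OCl⁻ = (1 − 0.16) × 0.88 ppm = 0.7392 ppm.

(a) 17.2 kg; (b) 0.739 ppm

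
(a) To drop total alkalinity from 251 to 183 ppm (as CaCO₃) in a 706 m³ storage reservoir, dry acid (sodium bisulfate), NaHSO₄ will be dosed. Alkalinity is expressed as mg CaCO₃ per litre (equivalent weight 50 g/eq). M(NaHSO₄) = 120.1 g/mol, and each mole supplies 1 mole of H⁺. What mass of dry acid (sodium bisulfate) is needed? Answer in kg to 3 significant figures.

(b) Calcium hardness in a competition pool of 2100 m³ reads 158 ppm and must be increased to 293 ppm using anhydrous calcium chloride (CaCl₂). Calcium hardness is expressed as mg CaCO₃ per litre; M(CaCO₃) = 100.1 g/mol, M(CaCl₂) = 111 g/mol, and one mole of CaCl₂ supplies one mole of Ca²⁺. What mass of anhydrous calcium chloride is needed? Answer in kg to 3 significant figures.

(a) 115 kg; (b) 314 kg

(a) Volume: 706 m³ = 706,000 L.
(a) Alkalinity to neutralize: (251 − 183) = 68 mg/L as CaCO₃ × 706,000 L = 48,010 g as CaCO₃.
(a) Equivalents of H⁺ required: 48,010 ÷ 50 g/eq = 960.2 eq = 960.2 mol NaHSO₄.
(a) Mass of NaHSO₄: 960.2 × 120.1 = 115,300 g.

(b) Volume: 2100 m³ = 2,100,000 L.
(b) Hardness to add: (293 − 158) = 135 mg/L as CaCO₃ × 2,100,000 L = 283,500 g as CaCO₃.
(b) Moles of Ca²⁺ (1 mol Ca²⁺ ≡ 1 mol CaCO₃): 283,500 / 100.1 g/mol = 2832 mol.
(b) Mass of CaCl₂: 2832 × 111 = 314,400 g.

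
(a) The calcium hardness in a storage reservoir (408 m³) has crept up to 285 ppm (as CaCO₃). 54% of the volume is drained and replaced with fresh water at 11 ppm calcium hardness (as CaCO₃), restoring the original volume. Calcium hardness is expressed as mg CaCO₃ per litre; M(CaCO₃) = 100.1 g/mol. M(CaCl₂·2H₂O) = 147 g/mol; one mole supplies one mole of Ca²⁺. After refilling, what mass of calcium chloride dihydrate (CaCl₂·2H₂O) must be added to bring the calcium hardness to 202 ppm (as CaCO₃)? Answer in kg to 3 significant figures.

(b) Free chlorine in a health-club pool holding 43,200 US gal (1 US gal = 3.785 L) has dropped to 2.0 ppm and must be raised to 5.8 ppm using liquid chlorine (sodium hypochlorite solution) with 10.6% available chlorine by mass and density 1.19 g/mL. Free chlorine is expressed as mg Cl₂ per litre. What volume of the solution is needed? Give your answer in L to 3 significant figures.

(a) Volume: 408 m³ = 408,000 L.
(a) After draining 54% and refilling: 285 × 0.46 + 11 × 0.54 = 137.04 ppm.
(a) Deficit to target: 202 − 137.04 = 64.96 mg/L.
(a) As CaCO₃: 64.96 mg/L × 408,000 L = 26,500 g; ÷ 100.1 = 264.8 mol Ca²⁺.
(a) Mass: 264.8 × 147 = 38,920 g.

(b) Volume: 43,200 US gal × 3.785 L/gal = 163,512 L.
(b) Chlorine deficit: 5.8 − 2.0 = 3.8 ppm = 3.8 mg/L as Cl₂.
(b) Cl₂ equivalent needed: 3.8 mg/L × 163,512 L = 621,300 mg = 621.3 g.
(b) Product at 10.6% available chlorine: 621.3 / 0.106 = 5862 g.
(b) Volume at density 1.19 g/mL: 5862 g ÷ 1.19 g/mL = 4926 mL.

(a) 38.9 kg; (b) 4.93 L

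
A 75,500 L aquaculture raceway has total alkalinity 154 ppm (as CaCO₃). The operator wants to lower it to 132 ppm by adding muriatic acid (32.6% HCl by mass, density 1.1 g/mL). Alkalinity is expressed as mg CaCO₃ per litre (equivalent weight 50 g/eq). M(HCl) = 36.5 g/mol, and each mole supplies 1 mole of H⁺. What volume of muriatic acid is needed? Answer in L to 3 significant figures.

Alkalinity to neutralize: (154 − 132) = 22 mg/L as CaCO₃ × 75,500 L = 1661 g as CaCO₃.
Equivalents of H⁺ required: 1661 ÷ 50 g/eq = 33.22 eq = 33.22 mol HCl.
Mass of HCl: 33.22 × 36.5 = 1213 g.
Mass of 32.6% solution: 1213 / 0.326 = 3719 g.
Volume: 3719 g ÷ 1.1 g/mL = 3381 mL.

3.38 L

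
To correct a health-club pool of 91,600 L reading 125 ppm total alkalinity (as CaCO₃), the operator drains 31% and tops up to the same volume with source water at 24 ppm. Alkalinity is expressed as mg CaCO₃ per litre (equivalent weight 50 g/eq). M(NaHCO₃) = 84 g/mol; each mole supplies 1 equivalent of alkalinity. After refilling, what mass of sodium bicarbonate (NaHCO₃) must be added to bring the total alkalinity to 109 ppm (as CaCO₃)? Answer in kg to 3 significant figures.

2.36 kg

After draining 31% and refilling: 125 × 0.69 + 24 × 0.31 = 93.69 ppm.
Deficit to target: 109 − 93.69 = 15.31 mg/L.
As CaCO₃: 15.31 mg/L × 91,600 L = 1402 g; ÷ 50 g/eq ÷ 1 = 28.05 mol NaHCO₃.
Mass: 28.05 × 84 = 2356 g.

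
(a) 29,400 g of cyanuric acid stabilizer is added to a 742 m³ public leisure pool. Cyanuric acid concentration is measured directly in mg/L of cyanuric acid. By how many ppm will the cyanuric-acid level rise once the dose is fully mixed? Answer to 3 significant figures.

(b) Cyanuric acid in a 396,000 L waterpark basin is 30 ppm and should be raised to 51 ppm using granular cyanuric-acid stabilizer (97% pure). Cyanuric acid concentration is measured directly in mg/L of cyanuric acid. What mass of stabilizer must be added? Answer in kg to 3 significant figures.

(a) Volume: 742 m³ = 742,000 L.
(a) Rise: 29,400 g / 742,000 L × 1000 = 39.62 mg/L.

(b) CYA to add: (51 − 30) = 21 mg/L × 396,000 L = 8316 g cyanuric acid.
(b) At 97% purity: 8316 / 0.97 = 8573 g product.

(a) 39.6 ppm; (b) 8.57 kg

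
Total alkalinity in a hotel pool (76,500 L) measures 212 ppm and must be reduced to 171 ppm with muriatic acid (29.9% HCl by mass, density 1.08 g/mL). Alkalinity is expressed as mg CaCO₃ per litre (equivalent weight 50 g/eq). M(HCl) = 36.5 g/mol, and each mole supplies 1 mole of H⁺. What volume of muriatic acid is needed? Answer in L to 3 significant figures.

7.09 L

Alkalinity to neutralize: (212 − 171) = 41 mg/L as CaCO₃ × 76,500 L = 3136 g as CaCO₃.
Equivalents of H⁺ required: 3136 ÷ 50 g/eq = 62.73 eq = 62.73 mol HCl.
Mass of HCl: 62.73 × 36.5 = 2290 g.
Mass of 29.9% solution: 2290 / 0.299 = 7658 g.
Volume: 7658 g ÷ 1.08 g/mL = 7090 mL.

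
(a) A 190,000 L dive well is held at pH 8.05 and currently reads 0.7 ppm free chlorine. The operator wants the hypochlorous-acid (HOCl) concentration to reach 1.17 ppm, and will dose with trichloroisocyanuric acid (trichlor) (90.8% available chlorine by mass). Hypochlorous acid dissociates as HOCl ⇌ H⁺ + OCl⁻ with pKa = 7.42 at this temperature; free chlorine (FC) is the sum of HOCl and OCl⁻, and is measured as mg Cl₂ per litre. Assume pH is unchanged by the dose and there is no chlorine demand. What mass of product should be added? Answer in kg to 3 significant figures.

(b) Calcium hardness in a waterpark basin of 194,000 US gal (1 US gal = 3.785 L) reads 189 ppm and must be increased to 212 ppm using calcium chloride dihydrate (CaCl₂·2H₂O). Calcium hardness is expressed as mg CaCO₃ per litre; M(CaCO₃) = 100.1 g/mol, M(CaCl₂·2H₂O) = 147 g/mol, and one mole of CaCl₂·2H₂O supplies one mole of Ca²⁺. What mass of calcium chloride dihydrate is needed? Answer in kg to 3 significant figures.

(a) [OCl⁻]/[HOCl] = 10^(pH − pKa) = 10^(8.05 − 7.42) = 4.266; fraction as HOCl = 1/(1 + 4.266) = 0.1899.
(a) Free chlorine required for 1.17 ppm HOCl: 1.17 / 0.1899 = 6.161 ppm.
(a) FC to add: 6.161 − 0.7 = 5.461 mg/L as Cl₂.
(a) Cl₂ equivalent: 5.461 mg/L × 190,000 L = 1038 g.
(a) Product at 90.8% available Cl: 1038 / 0.908 = 1143 g.

(b) Volume: 194,000 US gal × 3.785 L/gal = 734,290 L.
(b) Hardness to add: (212 − 189) = 23 mg/L as CaCO₃ × 734,290 L = 16,890 g as CaCO₃.
(b) Moles of Ca²⁺ (1 mol Ca²⁺ ≡ 1 mol CaCO₃): 16,890 / 100.1 g/mol = 168.7 mol.
(b) Mass of CaCl₂·2H₂O: 168.7 × 147 = 24,800 g.

(a) 1.14 kg; (b) 24.8 kg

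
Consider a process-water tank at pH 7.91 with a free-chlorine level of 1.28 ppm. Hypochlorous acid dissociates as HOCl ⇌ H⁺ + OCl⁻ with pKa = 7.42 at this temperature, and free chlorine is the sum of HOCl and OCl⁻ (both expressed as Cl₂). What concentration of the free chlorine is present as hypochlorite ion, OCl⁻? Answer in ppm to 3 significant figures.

0.967 ppm

[OCl⁻]/[HOCl] = 10^(pH − pKa) = 10^(7.91 − 7.42) = 10^0.49 = 3.09.
Fraction as HOCl = 1 / (1 + 3.09) = 0.2445.
OCl⁻ = (1 − 0.2445) × 1.28 ppm = 0.9671 ppm.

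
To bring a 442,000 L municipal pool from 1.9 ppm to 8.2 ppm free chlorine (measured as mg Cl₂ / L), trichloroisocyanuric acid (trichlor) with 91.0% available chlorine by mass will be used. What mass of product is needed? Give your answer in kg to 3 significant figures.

3.06 kg

Chlorine deficit: 8.2 − 1.9 = 6.3 ppm = 6.3 mg/L as Cl₂.
Cl₂ equivalent needed: 6.3 mg/L × 442,000 L = 2,785,000 mg = 2785 g.
Product at 91.0% available chlorine: 2785 / 0.91 = 3060 g.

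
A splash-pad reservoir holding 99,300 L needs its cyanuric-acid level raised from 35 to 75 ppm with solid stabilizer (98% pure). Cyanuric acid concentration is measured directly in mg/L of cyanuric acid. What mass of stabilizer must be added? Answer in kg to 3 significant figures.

4.05 kg

CYA to add: (75 − 35) = 40 mg/L × 99,300 L = 3972 g cyanuric acid.
At 98% purity: 3972 / 0.98 = 4053 g product.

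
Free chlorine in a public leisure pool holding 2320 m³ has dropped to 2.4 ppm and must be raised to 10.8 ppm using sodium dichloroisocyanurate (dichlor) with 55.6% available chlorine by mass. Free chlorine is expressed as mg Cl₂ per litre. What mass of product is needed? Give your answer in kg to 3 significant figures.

35.1 kg

Volume: 2320 m³ = 2,320,000 L.
Chlorine deficit: 10.8 − 2.4 = 8.4 ppm = 8.4 mg/L as Cl₂.
Cl₂ equivalent needed: 8.4 mg/L × 2,320,000 L = 19,490,000 mg = 19,490 g.
Product at 55.6% available chlorine: 19,490 / 0.556 = 35,050 g.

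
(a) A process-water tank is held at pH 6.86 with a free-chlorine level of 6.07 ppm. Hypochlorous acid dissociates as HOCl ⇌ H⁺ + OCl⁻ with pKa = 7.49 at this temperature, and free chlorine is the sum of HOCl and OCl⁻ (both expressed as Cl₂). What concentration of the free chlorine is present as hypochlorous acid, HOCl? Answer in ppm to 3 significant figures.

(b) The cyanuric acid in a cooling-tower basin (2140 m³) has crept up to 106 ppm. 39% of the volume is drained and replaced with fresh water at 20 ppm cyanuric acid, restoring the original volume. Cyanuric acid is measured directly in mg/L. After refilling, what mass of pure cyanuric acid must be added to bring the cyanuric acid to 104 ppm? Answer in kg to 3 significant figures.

(a) [OCl⁻]/[HOCl] = 10^(pH − pKa) = 10^(6.86 − 7.49) = 10^-0.63 = 0.2344.
(a) Fraction as HOCl = 1 / (1 + 0.2344) = 0.8101.
(a) HOCl = 0.8101 × 6.07 ppm = 4.917 ppm.

(b) Volume: 2140 m³ = 2,140,000 L.
(b) After draining 39% and refilling: 106 × 0.61 + 20 × 0.39 = 72.46 ppm.
(b) Deficit to target: 104 − 72.46 = 31.54 mg/L.
(b) Mass: 31.54 mg/L × 2,140,000 L = 67,500 g cyanuric acid.

(a) 4.92 ppm; (b) 67.5 kg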